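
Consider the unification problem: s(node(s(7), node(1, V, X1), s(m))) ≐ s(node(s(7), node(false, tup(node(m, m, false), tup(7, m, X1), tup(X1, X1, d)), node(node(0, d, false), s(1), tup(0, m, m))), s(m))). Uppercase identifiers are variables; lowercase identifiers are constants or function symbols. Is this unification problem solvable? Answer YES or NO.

NO

Decompose s/1: node(s(7), node(1, V, X1), s(m)) ≐ node(s(7), node(false, tup(node(m, m, false), tup(7, m, X1), tup(X1, X1, d)), node(node(0, d, false), s(1), tup(0, m, m))), s(m)).
Decompose node/3: s(7) ≐ s(7),  node(1, V, X1) ≐ node(false, tup(node(m, m, false), tup(7, m, X1), tup(X1, X1, d)), node(node(0, d, false), s(1), tup(0, m, m))),  s(m) ≐ s(m).
Delete trivial equation s(7) ≐ s(7).
Decompose node/3: 1 ≐ false,  V ≐ tup(node(m, m, false), tup(7, m, X1), tup(X1, X1, d)),  X1 ≐ node(node(0, d, false), s(1), tup(0, m, m)).
Clash: constants 1 and false differ; no unifier exists.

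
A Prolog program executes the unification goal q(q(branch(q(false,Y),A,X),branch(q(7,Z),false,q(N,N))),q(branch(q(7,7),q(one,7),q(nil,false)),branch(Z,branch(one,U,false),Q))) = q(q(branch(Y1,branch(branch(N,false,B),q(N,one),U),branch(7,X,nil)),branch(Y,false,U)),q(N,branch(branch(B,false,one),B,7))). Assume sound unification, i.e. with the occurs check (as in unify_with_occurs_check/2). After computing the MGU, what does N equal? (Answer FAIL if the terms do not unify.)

Decompose q/2: q(branch(q(false,Y),A,X),branch(q(7,Z),false,q(N,N))) = q(branch(Y1,branch(branch(N,false,B),q(N,one),U),branch(7,X,nil)),branch(Y,false,U)),  q(branch(q(7,7),q(one,7),q(nil,false)),branch(Z,branch(one,U,false),Q)) = q(N,branch(branch(B,false,one),B,7)).
Decompose q/2: branch(q(false,Y),A,X) = branch(Y1,branch(branch(N,false,B),q(N,one),U),branch(7,X,nil)),  branch(q(7,Z),false,q(N,N)) = branch(Y,false,U).
Decompose branch/3: q(false,Y) = Y1,  A = branch(branch(N,false,B),q(N,one),U),  X = branch(7,X,nil).
Bind Y1 := q(false,Y); no other remaining equation mentions Y1.
Bind A := branch(branch(N,false,B),q(N,one),U); no other remaining equation mentions A.
Occurs check fails: X occurs in branch(7,X,nil); the equation X = branch(7,X,nil) has no finite solution.

FAIL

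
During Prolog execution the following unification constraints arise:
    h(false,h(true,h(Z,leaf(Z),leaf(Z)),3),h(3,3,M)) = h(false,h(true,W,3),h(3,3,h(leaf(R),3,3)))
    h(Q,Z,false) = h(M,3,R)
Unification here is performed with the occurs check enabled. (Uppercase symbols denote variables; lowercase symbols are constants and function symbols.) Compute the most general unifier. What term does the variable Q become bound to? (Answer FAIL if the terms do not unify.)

h(leaf(false),3,3)

Decompose h/3: false = false,  h(true,h(Z,leaf(Z),leaf(Z)),3) = h(true,W,3),  h(3,3,M) = h(3,3,h(leaf(R),3,3)).
Delete trivial equation false = false.
Decompose h/3: true = true,  h(Z,leaf(Z),leaf(Z)) = W,  3 = 3.
Delete trivial equation true = true.
Bind W := h(Z,leaf(Z),leaf(Z)); no other remaining equation mentions W.
Delete trivial equation 3 = 3.
Decompose h/3: 3 = 3,  3 = 3,  M = h(leaf(R),3,3).
Delete trivial equation 3 = 3.
Delete trivial equation 3 = 3.
Bind M := h(leaf(R),3,3); substituting into the remaining equation gives: h(Q,Z,false) = h(h(leaf(R),3,3),3,R).
Decompose h/3: Q = h(leaf(R),3,3),  Z = 3,  false = R.
Bind Q := h(leaf(R),3,3); no other remaining equation mentions Q.
Bind Z := 3; no other remaining equation mentions Z. Substituting into the earlier binding gives W := h(3,leaf(3),leaf(3)).
Bind R := false. Substituting into the earlier bindings gives M := h(leaf(false),3,3), Q := h(leaf(false),3,3).
MGU = { W -> h(3,leaf(3),leaf(3)), M -> h(leaf(false),3,3), Q -> h(leaf(false),3,3), Z -> 3, R -> false }, so Q -> h(leaf(false),3,3).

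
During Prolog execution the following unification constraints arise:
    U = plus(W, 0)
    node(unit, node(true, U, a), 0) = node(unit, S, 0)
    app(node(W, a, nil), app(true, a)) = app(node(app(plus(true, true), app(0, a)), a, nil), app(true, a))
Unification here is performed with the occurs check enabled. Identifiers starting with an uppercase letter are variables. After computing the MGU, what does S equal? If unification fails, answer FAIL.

node(true, plus(app(plus(true, true), app(0, a)), 0), a)

Bind U := plus(W, 0); substituting into the one remaining equation that mentions U gives: node(unit, node(true, plus(W, 0), a), 0) = node(unit, S, 0).
Decompose node/3: unit = unit,  node(true, plus(W, 0), a) = S,  0 = 0.
Delete trivial equation unit = unit.
Bind S := node(true, plus(W, 0), a); no other remaining equation mentions S.
Delete trivial equation 0 = 0.
Decompose app/2: node(W, a, nil) = node(app(plus(true, true), app(0, a)), a, nil),  app(true, a) = app(true, a).
Decompose node/3: W = app(plus(true, true), app(0, a)),  a = a,  nil = nil.
Bind W := app(plus(true, true), app(0, a)); no other remaining equation mentions W. Substituting into the earlier bindings gives U := plus(app(plus(true, true), app(0, a)), 0), S := node(true, plus(app(plus(true, true), app(0, a)), 0), a).
Delete trivial equation a = a.
Delete trivial equation nil = nil.
Delete trivial equation app(true, a) = app(true, a).
MGU = { U = plus(app(plus(true, true), app(0, a)), 0), S = node(true, plus(app(plus(true, true), app(0, a)), 0), a), W = app(plus(true, true), app(0, a)) }, so S = node(true, plus(app(plus(true, true), app(0, a)), 0), a).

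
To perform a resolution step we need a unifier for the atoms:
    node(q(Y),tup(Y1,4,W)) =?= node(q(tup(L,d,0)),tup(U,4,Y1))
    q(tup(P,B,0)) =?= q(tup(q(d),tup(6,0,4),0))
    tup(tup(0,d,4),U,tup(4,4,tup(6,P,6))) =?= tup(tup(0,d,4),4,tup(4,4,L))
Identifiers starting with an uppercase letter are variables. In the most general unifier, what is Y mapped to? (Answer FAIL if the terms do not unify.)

tup(tup(6,q(d),6),d,0)

Decompose node/2: q(Y) =?= q(tup(L,d,0)),  tup(Y1,4,W) =?= tup(U,4,Y1).
Decompose q/1: Y =?= tup(L,d,0).
Bind Y := tup(L,d,0); no other remaining equation mentions Y.
Decompose tup/3: Y1 =?= U,  4 =?= 4,  W =?= Y1.
Bind Y1 := U; substituting into the one remaining equation that mentions Y1 gives: W =?= U.
Delete trivial equation 4 =?= 4.
Bind W := U; no other remaining equation mentions W.
Decompose q/1: tup(P,B,0) =?= tup(q(d),tup(6,0,4),0).
Decompose tup/3: P =?= q(d),  B =?= tup(6,0,4),  0 =?= 0.
Bind P := q(d); substituting into the one remaining equation that mentions P gives: tup(tup(0,d,4),U,tup(4,4,tup(6,q(d),6))) =?= tup(tup(0,d,4),4,tup(4,4,L)).
Bind B := tup(6,0,4); no other remaining equation mentions B.
Delete trivial equation 0 =?= 0.
Decompose tup/3: tup(0,d,4) =?= tup(0,d,4),  U =?= 4,  tup(4,4,tup(6,q(d),6)) =?= tup(4,4,L).
Delete trivial equation tup(0,d,4) =?= tup(0,d,4).
Bind U := 4; no other remaining equation mentions U. Substituting into the earlier bindings gives Y1 := 4, W := 4.
Decompose tup/3: 4 =?= 4,  4 =?= 4,  tup(6,q(d),6) =?= L.
Delete trivial equation 4 =?= 4.
Delete trivial equation 4 =?= 4.
Bind L := tup(6,q(d),6). Substituting into the earlier binding gives Y := tup(tup(6,q(d),6),d,0).
MGU = { Y -> tup(tup(6,q(d),6),d,0), Y1 -> 4, W -> 4, P -> q(d), B -> tup(6,0,4), U -> 4, L -> tup(6,q(d),6) }, so Y -> tup(tup(6,q(d),6),d,0).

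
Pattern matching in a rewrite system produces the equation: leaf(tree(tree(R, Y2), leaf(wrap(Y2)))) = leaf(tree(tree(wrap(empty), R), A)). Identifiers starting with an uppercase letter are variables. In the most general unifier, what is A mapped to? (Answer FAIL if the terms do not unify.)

Decompose leaf/1: tree(tree(R, Y2), leaf(wrap(Y2))) = tree(tree(wrap(empty), R), A).
Decompose tree/2: tree(R, Y2) = tree(wrap(empty), R),  leaf(wrap(Y2)) = A.
Decompose tree/2: R = wrap(empty),  Y2 = R.
Bind R := wrap(empty); substituting into the one remaining equation that mentions R gives: Y2 = wrap(empty).
Bind Y2 := wrap(empty); substituting into the remaining equation gives: leaf(wrap(wrap(empty))) = A.
Bind A := leaf(wrap(wrap(empty))).
MGU = { R := wrap(empty), Y2 := wrap(empty), A := leaf(wrap(wrap(empty))) }, so A := leaf(wrap(wrap(empty))).

leaf(wrap(wrap(empty)))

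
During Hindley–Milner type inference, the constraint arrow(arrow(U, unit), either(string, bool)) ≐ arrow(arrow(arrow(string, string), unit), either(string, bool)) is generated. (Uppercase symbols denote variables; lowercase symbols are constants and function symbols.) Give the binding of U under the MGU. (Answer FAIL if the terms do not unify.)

Decompose arrow/2: arrow(U, unit) ≐ arrow(arrow(string, string), unit),  either(string, bool) ≐ either(string, bool).
Decompose arrow/2: U ≐ arrow(string, string),  unit ≐ unit.
Bind U := arrow(string, string); no other remaining equation mentions U.
Delete trivial equation unit ≐ unit.
Delete trivial equation either(string, bool) ≐ either(string, bool).
MGU = { U := arrow(string, string) }, so U := arrow(string, string).

arrow(string, string)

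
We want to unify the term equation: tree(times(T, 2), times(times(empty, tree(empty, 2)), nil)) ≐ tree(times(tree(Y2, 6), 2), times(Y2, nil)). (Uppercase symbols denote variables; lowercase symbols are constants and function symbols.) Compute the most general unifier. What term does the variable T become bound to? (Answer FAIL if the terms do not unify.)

tree(times(empty, tree(empty, 2)), 6)

Decompose tree/2: times(T, 2) ≐ times(tree(Y2, 6), 2),  times(times(empty, tree(empty, 2)), nil) ≐ times(Y2, nil).
Decompose times/2: T ≐ tree(Y2, 6),  2 ≐ 2.
Bind T := tree(Y2, 6); no other remaining equation mentions T.
Delete trivial equation 2 ≐ 2.
Decompose times/2: times(empty, tree(empty, 2)) ≐ Y2,  nil ≐ nil.
Bind Y2 := times(empty, tree(empty, 2)); no other remaining equation mentions Y2. Substituting into the earlier binding gives T := tree(times(empty, tree(empty, 2)), 6).
Delete trivial equation nil ≐ nil.
MGU = { T := tree(times(empty, tree(empty, 2)), 6), Y2 := times(empty, tree(empty, 2)) }, so T := tree(times(empty, tree(empty, 2)), 6).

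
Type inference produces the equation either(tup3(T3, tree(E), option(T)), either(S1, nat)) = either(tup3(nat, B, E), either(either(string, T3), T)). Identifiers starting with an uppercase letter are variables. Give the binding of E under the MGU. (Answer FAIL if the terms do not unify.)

option(nat)

Decompose either/2: tup3(T3, tree(E), option(T)) = tup3(nat, B, E),  either(S1, nat) = either(either(string, T3), T).
Decompose tup3/3: T3 = nat,  tree(E) = B,  option(T) = E.
Bind T3 := nat; substituting into the one remaining equation that mentions T3 gives: either(S1, nat) = either(either(string, nat), T).
Bind B := tree(E); no other remaining equation mentions B.
Bind E := option(T); no other remaining equation mentions E. Substituting into the earlier binding gives B := tree(option(T)).
Decompose either/2: S1 = either(string, nat),  nat = T.
Bind S1 := either(string, nat); no other remaining equation mentions S1.
Bind T := nat. Substituting into the earlier bindings gives B := tree(option(nat)), E := option(nat).
MGU = { T3 -> nat, B -> tree(option(nat)), E -> option(nat), S1 -> either(string, nat), T -> nat }, so E -> option(nat).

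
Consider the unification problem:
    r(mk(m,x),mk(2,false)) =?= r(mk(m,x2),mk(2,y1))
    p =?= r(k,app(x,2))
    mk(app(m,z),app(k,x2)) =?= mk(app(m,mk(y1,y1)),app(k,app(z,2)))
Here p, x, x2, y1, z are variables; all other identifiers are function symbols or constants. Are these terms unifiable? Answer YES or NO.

YES

Decompose r/2: mk(m,x) =?= mk(m,x2),  mk(2,false) =?= mk(2,y1).
Decompose mk/2: m =?= m,  x =?= x2.
Delete trivial equation m =?= m.
Bind x := x2; substituting into the one remaining equation that mentions x gives: p =?= r(k,app(x2,2)).
Decompose mk/2: 2 =?= 2,  false =?= y1.
Delete trivial equation 2 =?= 2.
Bind y1 := false; substituting into the one remaining equation that mentions y1 gives: mk(app(m,z),app(k,x2)) =?= mk(app(m,mk(false,false)),app(k,app(z,2))).
Bind p := r(k,app(x2,2)); no other remaining equation mentions p.
Decompose mk/2: app(m,z) =?= app(m,mk(false,false)),  app(k,x2) =?= app(k,app(z,2)).
Decompose app/2: m =?= m,  z =?= mk(false,false).
Delete trivial equation m =?= m.
Bind z := mk(false,false); substituting into the remaining equation gives: app(k,x2) =?= app(k,app(mk(false,false),2)).
Decompose app/2: k =?= k,  x2 =?= app(mk(false,false),2).
Delete trivial equation k =?= k.
Bind x2 := app(mk(false,false),2). Substituting into the earlier bindings gives x := app(mk(false,false),2), p := r(k,app(app(mk(false,false),2),2)).
No equations remain and no clash or occurs-check failure arose, so a unifier exists.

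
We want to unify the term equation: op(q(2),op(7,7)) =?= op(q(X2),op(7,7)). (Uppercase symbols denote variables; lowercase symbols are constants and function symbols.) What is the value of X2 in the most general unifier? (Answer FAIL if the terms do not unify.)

2

Decompose op/2: q(2) =?= q(X2),  op(7,7) =?= op(7,7).
Decompose q/1: 2 =?= X2.
Bind X2 := 2; no other remaining equation mentions X2.
Delete trivial equation op(7,7) =?= op(7,7).
MGU = { X2 -> 2 }, so X2 -> 2.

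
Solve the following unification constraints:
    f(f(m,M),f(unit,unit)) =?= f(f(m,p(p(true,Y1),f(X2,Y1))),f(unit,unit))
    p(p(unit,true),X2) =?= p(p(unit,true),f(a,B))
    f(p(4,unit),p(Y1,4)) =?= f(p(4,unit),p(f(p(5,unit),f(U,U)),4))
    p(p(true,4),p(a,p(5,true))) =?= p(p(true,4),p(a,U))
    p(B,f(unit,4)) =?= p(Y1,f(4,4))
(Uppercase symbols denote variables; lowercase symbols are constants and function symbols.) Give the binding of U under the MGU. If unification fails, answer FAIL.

FAIL

Decompose f/2: f(m,M) =?= f(m,p(p(true,Y1),f(X2,Y1))),  f(unit,unit) =?= f(unit,unit).
Decompose f/2: m =?= m,  M =?= p(p(true,Y1),f(X2,Y1)).
Delete trivial equation m =?= m.
Bind M := p(p(true,Y1),f(X2,Y1)); no other remaining equation mentions M.
Delete trivial equation f(unit,unit) =?= f(unit,unit).
Decompose p/2: p(unit,true) =?= p(unit,true),  X2 =?= f(a,B).
Delete trivial equation p(unit,true) =?= p(unit,true).
Bind X2 := f(a,B); no other remaining equation mentions X2. Substituting into the earlier binding gives M := p(p(true,Y1),f(f(a,B),Y1)).
Decompose f/2: p(4,unit) =?= p(4,unit),  p(Y1,4) =?= p(f(p(5,unit),f(U,U)),4).
Delete trivial equation p(4,unit) =?= p(4,unit).
Decompose p/2: Y1 =?= f(p(5,unit),f(U,U)),  4 =?= 4.
Bind Y1 := f(p(5,unit),f(U,U)); substituting into the one remaining equation that mentions Y1 gives: p(B,f(unit,4)) =?= p(f(p(5,unit),f(U,U)),f(4,4)). Substituting into the earlier binding gives M := p(p(true,f(p(5,unit),f(U,U))),f(f(a,B),f(p(5,unit),f(U,U)))).
Delete trivial equation 4 =?= 4.
Decompose p/2: p(true,4) =?= p(true,4),  p(a,p(5,true)) =?= p(a,U).
Delete trivial equation p(true,4) =?= p(true,4).
Decompose p/2: a =?= a,  p(5,true) =?= U.
Delete trivial equation a =?= a.
Bind U := p(5,true); substituting into the remaining equation gives: p(B,f(unit,4)) =?= p(f(p(5,unit),f(p(5,true),p(5,true))),f(4,4)). Substituting into the earlier bindings gives M := p(p(true,f(p(5,unit),f(p(5,true),p(5,true)))),f(f(a,B),f(p(5,unit),f(p(5,true),p(5,true))))), Y1 := f(p(5,unit),f(p(5,true),p(5,true))).
Decompose p/2: B =?= f(p(5,unit),f(p(5,true),p(5,true))),  f(unit,4) =?= f(4,4).
Bind B := f(p(5,unit),f(p(5,true),p(5,true))); no other remaining equation mentions B. Substituting into the earlier bindings gives M := p(p(true,f(p(5,unit),f(p(5,true),p(5,true)))),f(f(a,f(p(5,unit),f(p(5,true),p(5,true)))),f(p(5,unit),f(p(5,true),p(5,true))))), X2 := f(a,f(p(5,unit),f(p(5,true),p(5,true)))).
Decompose f/2: unit =?= 4,  4 =?= 4.
Clash: constants unit and 4 differ; no unifier exists.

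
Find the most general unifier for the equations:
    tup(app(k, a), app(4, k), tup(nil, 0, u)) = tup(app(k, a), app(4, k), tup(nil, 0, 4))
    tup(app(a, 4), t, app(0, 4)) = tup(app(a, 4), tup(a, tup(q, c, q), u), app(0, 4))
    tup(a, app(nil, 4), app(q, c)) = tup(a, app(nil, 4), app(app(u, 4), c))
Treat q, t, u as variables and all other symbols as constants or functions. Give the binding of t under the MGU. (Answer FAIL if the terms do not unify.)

Decompose tup/3: app(k, a) = app(k, a),  app(4, k) = app(4, k),  tup(nil, 0, u) = tup(nil, 0, 4).
Delete trivial equation app(k, a) = app(k, a).
Delete trivial equation app(4, k) = app(4, k).
Decompose tup/3: nil = nil,  0 = 0,  u = 4.
Delete trivial equation nil = nil.
Delete trivial equation 0 = 0.
Bind u := 4; substituting into the remaining equations gives: tup(app(a, 4), t, app(0, 4)) = tup(app(a, 4), tup(a, tup(q, c, q), 4), app(0, 4)),  tup(a, app(nil, 4), app(q, c)) = tup(a, app(nil, 4), app(app(4, 4), c)).
Decompose tup/3: app(a, 4) = app(a, 4),  t = tup(a, tup(q, c, q), 4),  app(0, 4) = app(0, 4).
Delete trivial equation app(a, 4) = app(a, 4).
Bind t := tup(a, tup(q, c, q), 4); no other remaining equation mentions t.
Delete trivial equation app(0, 4) = app(0, 4).
Decompose tup/3: a = a,  app(nil, 4) = app(nil, 4),  app(q, c) = app(app(4, 4), c).
Delete trivial equation a = a.
Delete trivial equation app(nil, 4) = app(nil, 4).
Decompose app/2: q = app(4, 4),  c = c.
Bind q := app(4, 4); no other remaining equation mentions q. Substituting into the earlier binding gives t := tup(a, tup(app(4, 4), c, app(4, 4)), 4).
Delete trivial equation c = c.
MGU = { u -> 4, t -> tup(a, tup(app(4, 4), c, app(4, 4)), 4), q -> app(4, 4) }, so t -> tup(a, tup(app(4, 4), c, app(4, 4)), 4).

tup(a, tup(app(4, 4), c, app(4, 4)), 4)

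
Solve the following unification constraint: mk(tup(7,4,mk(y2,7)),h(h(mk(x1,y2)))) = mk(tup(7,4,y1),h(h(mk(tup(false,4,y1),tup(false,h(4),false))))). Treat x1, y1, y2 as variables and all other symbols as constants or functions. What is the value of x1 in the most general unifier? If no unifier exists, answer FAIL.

tup(false,4,mk(tup(false,h(4),false),7))

Decompose mk/2: tup(7,4,mk(y2,7)) = tup(7,4,y1),  h(h(mk(x1,y2))) = h(h(mk(tup(false,4,y1),tup(false,h(4),false)))).
Decompose tup/3: 7 = 7,  4 = 4,  mk(y2,7) = y1.
Delete trivial equation 7 = 7.
Delete trivial equation 4 = 4.
Bind y1 := mk(y2,7); substituting into the remaining equation gives: h(h(mk(x1,y2))) = h(h(mk(tup(false,4,mk(y2,7)),tup(false,h(4),false)))).
Decompose h/1: h(mk(x1,y2)) = h(mk(tup(false,4,mk(y2,7)),tup(false,h(4),false))).
Decompose h/1: mk(x1,y2) = mk(tup(false,4,mk(y2,7)),tup(false,h(4),false)).
Decompose mk/2: x1 = tup(false,4,mk(y2,7)),  y2 = tup(false,h(4),false).
Bind x1 := tup(false,4,mk(y2,7)); no other remaining equation mentions x1.
Bind y2 := tup(false,h(4),false). Substituting into the earlier bindings gives y1 := mk(tup(false,h(4),false),7), x1 := tup(false,4,mk(tup(false,h(4),false),7)).
MGU = { y1 -> mk(tup(false,h(4),false),7), x1 -> tup(false,4,mk(tup(false,h(4),false),7)), y2 -> tup(false,h(4),false) }, so x1 -> tup(false,4,mk(tup(false,h(4),false),7)).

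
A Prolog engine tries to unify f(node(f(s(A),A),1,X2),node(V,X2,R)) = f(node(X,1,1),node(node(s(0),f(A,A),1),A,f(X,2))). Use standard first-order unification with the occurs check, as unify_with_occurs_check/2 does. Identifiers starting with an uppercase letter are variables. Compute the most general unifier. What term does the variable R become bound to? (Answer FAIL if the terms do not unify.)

Decompose f/2: node(f(s(A),A),1,X2) = node(X,1,1),  node(V,X2,R) = node(node(s(0),f(A,A),1),A,f(X,2)).
Decompose node/3: f(s(A),A) = X,  1 = 1,  X2 = 1.
Bind X := f(s(A),A); substituting into the one remaining equation that mentions X gives: node(V,X2,R) = node(node(s(0),f(A,A),1),A,f(f(s(A),A),2)).
Delete trivial equation 1 = 1.
Bind X2 := 1; substituting into the remaining equation gives: node(V,1,R) = node(node(s(0),f(A,A),1),A,f(f(s(A),A),2)).
Decompose node/3: V = node(s(0),f(A,A),1),  1 = A,  R = f(f(s(A),A),2).
Bind V := node(s(0),f(A,A),1); no other remaining equation mentions V.
Bind A := 1; substituting into the remaining equation gives: R = f(f(s(1),1),2). Substituting into the earlier bindings gives X := f(s(1),1), V := node(s(0),f(1,1),1).
Bind R := f(f(s(1),1),2).
MGU = { X = f(s(1),1), X2 = 1, V = node(s(0),f(1,1),1), A = 1, R = f(f(s(1),1),2) }, so R = f(f(s(1),1),2).

f(f(s(1),1),2)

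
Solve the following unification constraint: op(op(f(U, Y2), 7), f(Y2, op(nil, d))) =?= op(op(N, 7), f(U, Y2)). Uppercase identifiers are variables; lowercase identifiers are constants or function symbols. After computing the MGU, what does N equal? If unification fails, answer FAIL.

Decompose op/2: op(f(U, Y2), 7) =?= op(N, 7),  f(Y2, op(nil, d)) =?= f(U, Y2).
Decompose op/2: f(U, Y2) =?= N,  7 =?= 7.
Bind N := f(U, Y2); no other remaining equation mentions N.
Delete trivial equation 7 =?= 7.
Decompose f/2: Y2 =?= U,  op(nil, d) =?= Y2.
Bind Y2 := U; substituting into the remaining equation gives: op(nil, d) =?= U. Substituting into the earlier binding gives N := f(U, U).
Bind U := op(nil, d). Substituting into the earlier bindings gives N := f(op(nil, d), op(nil, d)), Y2 := op(nil, d).
MGU = { N -> f(op(nil, d), op(nil, d)), Y2 -> op(nil, d), U -> op(nil, d) }, so N -> f(op(nil, d), op(nil, d)).

f(op(nil, d), op(nil, d))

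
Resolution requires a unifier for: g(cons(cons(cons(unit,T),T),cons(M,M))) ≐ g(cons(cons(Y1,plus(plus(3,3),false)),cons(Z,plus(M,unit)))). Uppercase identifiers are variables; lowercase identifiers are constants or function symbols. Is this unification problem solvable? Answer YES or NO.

NO

Decompose g/1: cons(cons(cons(unit,T),T),cons(M,M)) ≐ cons(cons(Y1,plus(plus(3,3),false)),cons(Z,plus(M,unit))).
Decompose cons/2: cons(cons(unit,T),T) ≐ cons(Y1,plus(plus(3,3),false)),  cons(M,M) ≐ cons(Z,plus(M,unit)).
Decompose cons/2: cons(unit,T) ≐ Y1,  T ≐ plus(plus(3,3),false).
Bind Y1 := cons(unit,T); no other remaining equation mentions Y1.
Bind T := plus(plus(3,3),false); no other remaining equation mentions T. Substituting into the earlier binding gives Y1 := cons(unit,plus(plus(3,3),false)).
Decompose cons/2: M ≐ Z,  M ≐ plus(M,unit).
Bind M := Z; substituting into the remaining equation gives: Z ≐ plus(Z,unit).
Occurs check fails: Z occurs in plus(Z,unit); the equation Z ≐ plus(Z,unit) has no finite solution.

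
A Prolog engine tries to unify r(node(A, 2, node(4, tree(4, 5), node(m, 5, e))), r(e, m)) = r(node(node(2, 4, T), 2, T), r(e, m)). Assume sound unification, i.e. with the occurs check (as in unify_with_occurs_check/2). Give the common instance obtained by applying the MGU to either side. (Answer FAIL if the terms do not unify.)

r(node(node(2, 4, node(4, tree(4, 5), node(m, 5, e))), 2, node(4, tree(4, 5), node(m, 5, e))), r(e, m))

Decompose r/2: node(A, 2, node(4, tree(4, 5), node(m, 5, e))) = node(node(2, 4, T), 2, T),  r(e, m) = r(e, m).
Decompose node/3: A = node(2, 4, T),  2 = 2,  node(4, tree(4, 5), node(m, 5, e)) = T.
Bind A := node(2, 4, T); no other remaining equation mentions A.
Delete trivial equation 2 = 2.
Bind T := node(4, tree(4, 5), node(m, 5, e)); no other remaining equation mentions T. Substituting into the earlier binding gives A := node(2, 4, node(4, tree(4, 5), node(m, 5, e))).
Delete trivial equation r(e, m) = r(e, m).
Applying the MGU to either side gives r(node(node(2, 4, node(4, tree(4, 5), node(m, 5, e))), 2, node(4, tree(4, 5), node(m, 5, e))), r(e, m)).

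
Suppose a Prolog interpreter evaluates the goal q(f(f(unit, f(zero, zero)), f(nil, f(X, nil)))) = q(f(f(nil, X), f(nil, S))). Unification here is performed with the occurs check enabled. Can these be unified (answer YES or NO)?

NO

Decompose q/1: f(f(unit, f(zero, zero)), f(nil, f(X, nil))) = f(f(nil, X), f(nil, S)).
Decompose f/2: f(unit, f(zero, zero)) = f(nil, X),  f(nil, f(X, nil)) = f(nil, S).
Decompose f/2: unit = nil,  f(zero, zero) = X.
Clash: constants unit and nil differ; no unifier exists.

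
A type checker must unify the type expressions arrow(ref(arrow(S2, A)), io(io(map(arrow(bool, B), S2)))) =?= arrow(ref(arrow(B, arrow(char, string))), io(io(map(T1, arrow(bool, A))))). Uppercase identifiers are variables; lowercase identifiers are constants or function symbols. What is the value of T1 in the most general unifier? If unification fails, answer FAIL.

arrow(bool, arrow(bool, arrow(char, string)))

Decompose arrow/2: ref(arrow(S2, A)) =?= ref(arrow(B, arrow(char, string))),  io(io(map(arrow(bool, B), S2))) =?= io(io(map(T1, arrow(bool, A)))).
Decompose ref/1: arrow(S2, A) =?= arrow(B, arrow(char, string)).
Decompose arrow/2: S2 =?= B,  A =?= arrow(char, string).
Bind S2 := B; substituting into the one remaining equation that mentions S2 gives: io(io(map(arrow(bool, B), B))) =?= io(io(map(T1, arrow(bool, A)))).
Bind A := arrow(char, string); substituting into the remaining equation gives: io(io(map(arrow(bool, B), B))) =?= io(io(map(T1, arrow(bool, arrow(char, string))))).
Decompose io/1: io(map(arrow(bool, B), B)) =?= io(map(T1, arrow(bool, arrow(char, string)))).
Decompose io/1: map(arrow(bool, B), B) =?= map(T1, arrow(bool, arrow(char, string))).
Decompose map/2: arrow(bool, B) =?= T1,  B =?= arrow(bool, arrow(char, string)).
Bind T1 := arrow(bool, B); no other remaining equation mentions T1.
Bind B := arrow(bool, arrow(char, string)). Substituting into the earlier bindings gives S2 := arrow(bool, arrow(char, string)), T1 := arrow(bool, arrow(bool, arrow(char, string))).
MGU = { S2 := arrow(bool, arrow(char, string)), A := arrow(char, string), T1 := arrow(bool, arrow(bool, arrow(char, string))), B := arrow(bool, arrow(char, string)) }, so T1 := arrow(bool, arrow(bool, arrow(char, string))).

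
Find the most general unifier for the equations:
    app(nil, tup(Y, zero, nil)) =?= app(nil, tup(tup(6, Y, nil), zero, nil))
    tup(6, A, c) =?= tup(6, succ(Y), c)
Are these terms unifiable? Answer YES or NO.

NO

Decompose app/2: nil =?= nil,  tup(Y, zero, nil) =?= tup(tup(6, Y, nil), zero, nil).
Delete trivial equation nil =?= nil.
Decompose tup/3: Y =?= tup(6, Y, nil),  zero =?= zero,  nil =?= nil.
Occurs check fails: Y occurs in tup(6, Y, nil); the equation Y =?= tup(6, Y, nil) has no finite solution.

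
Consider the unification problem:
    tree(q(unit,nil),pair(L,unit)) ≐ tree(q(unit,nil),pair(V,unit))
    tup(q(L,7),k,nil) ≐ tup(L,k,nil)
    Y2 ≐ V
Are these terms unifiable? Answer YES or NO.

NO

Decompose tree/2: q(unit,nil) ≐ q(unit,nil),  pair(L,unit) ≐ pair(V,unit).
Delete trivial equation q(unit,nil) ≐ q(unit,nil).
Decompose pair/2: L ≐ V,  unit ≐ unit.
Bind L := V; substituting into the one remaining equation that mentions L gives: tup(q(V,7),k,nil) ≐ tup(V,k,nil).
Delete trivial equation unit ≐ unit.
Decompose tup/3: q(V,7) ≐ V,  k ≐ k,  nil ≐ nil.
Occurs check fails: V occurs in q(V,7); the equation V ≐ q(V,7) has no finite solution.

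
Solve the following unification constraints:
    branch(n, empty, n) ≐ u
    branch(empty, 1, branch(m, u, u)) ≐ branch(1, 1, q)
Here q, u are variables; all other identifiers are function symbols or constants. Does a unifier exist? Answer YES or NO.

NO

Bind u := branch(n, empty, n); substituting into the remaining equation gives: branch(empty, 1, branch(m, branch(n, empty, n), branch(n, empty, n))) ≐ branch(1, 1, q).
Decompose branch/3: empty ≐ 1,  1 ≐ 1,  branch(m, branch(n, empty, n), branch(n, empty, n)) ≐ q.
Clash: constants empty and 1 differ; no unifier exists.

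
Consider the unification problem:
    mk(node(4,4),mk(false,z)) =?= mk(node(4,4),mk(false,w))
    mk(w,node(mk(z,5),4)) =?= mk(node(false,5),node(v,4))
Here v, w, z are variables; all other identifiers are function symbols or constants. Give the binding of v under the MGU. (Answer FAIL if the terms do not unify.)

Decompose mk/2: node(4,4) =?= node(4,4),  mk(false,z) =?= mk(false,w).
Delete trivial equation node(4,4) =?= node(4,4).
Decompose mk/2: false =?= false,  z =?= w.
Delete trivial equation false =?= false.
Bind z := w; substituting into the remaining equation gives: mk(w,node(mk(w,5),4)) =?= mk(node(false,5),node(v,4)).
Decompose mk/2: w =?= node(false,5),  node(mk(w,5),4) =?= node(v,4).
Bind w := node(false,5); substituting into the remaining equation gives: node(mk(node(false,5),5),4) =?= node(v,4). Substituting into the earlier binding gives z := node(false,5).
Decompose node/2: mk(node(false,5),5) =?= v,  4 =?= 4.
Bind v := mk(node(false,5),5); no other remaining equation mentions v.
Delete trivial equation 4 =?= 4.
MGU = { z -> node(false,5), w -> node(false,5), v -> mk(node(false,5),5) }, so v -> mk(node(false,5),5).

mk(node(false,5),5)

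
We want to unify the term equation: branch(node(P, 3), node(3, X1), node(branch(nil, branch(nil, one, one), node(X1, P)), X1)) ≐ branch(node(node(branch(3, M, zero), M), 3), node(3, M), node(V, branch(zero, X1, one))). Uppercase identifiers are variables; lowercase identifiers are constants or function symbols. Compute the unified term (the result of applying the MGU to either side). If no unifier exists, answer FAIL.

Decompose branch/3: node(P, 3) ≐ node(node(branch(3, M, zero), M), 3),  node(3, X1) ≐ node(3, M),  node(branch(nil, branch(nil, one, one), node(X1, P)), X1) ≐ node(V, branch(zero, X1, one)).
Decompose node/2: P ≐ node(branch(3, M, zero), M),  3 ≐ 3.
Bind P := node(branch(3, M, zero), M); substituting into the one remaining equation that mentions P gives: node(branch(nil, branch(nil, one, one), node(X1, node(branch(3, M, zero), M))), X1) ≐ node(V, branch(zero, X1, one)).
Delete trivial equation 3 ≐ 3.
Decompose node/2: 3 ≐ 3,  X1 ≐ M.
Delete trivial equation 3 ≐ 3.
Bind X1 := M; substituting into the remaining equation gives: node(branch(nil, branch(nil, one, one), node(M, node(branch(3, M, zero), M))), M) ≐ node(V, branch(zero, M, one)).
Decompose node/2: branch(nil, branch(nil, one, one), node(M, node(branch(3, M, zero), M))) ≐ V,  M ≐ branch(zero, M, one).
Bind V := branch(nil, branch(nil, one, one), node(M, node(branch(3, M, zero), M))); no other remaining equation mentions V.
Occurs check fails: M occurs in branch(zero, M, one); the equation M ≐ branch(zero, M, one) has no finite solution.

FAIL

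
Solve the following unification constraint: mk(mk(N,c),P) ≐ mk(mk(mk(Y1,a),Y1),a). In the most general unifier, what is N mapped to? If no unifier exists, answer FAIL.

Decompose mk/2: mk(N,c) ≐ mk(mk(Y1,a),Y1),  P ≐ a.
Decompose mk/2: N ≐ mk(Y1,a),  c ≐ Y1.
Bind N := mk(Y1,a); no other remaining equation mentions N.
Bind Y1 := c; no other remaining equation mentions Y1. Substituting into the earlier binding gives N := mk(c,a).
Bind P := a.
MGU = { N := mk(c,a), Y1 := c, P := a }, so N := mk(c,a).

mk(c,a)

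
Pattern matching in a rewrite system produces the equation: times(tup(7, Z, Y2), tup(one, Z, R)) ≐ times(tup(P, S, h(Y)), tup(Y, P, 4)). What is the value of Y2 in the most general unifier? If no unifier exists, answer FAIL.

Decompose times/2: tup(7, Z, Y2) ≐ tup(P, S, h(Y)),  tup(one, Z, R) ≐ tup(Y, P, 4).
Decompose tup/3: 7 ≐ P,  Z ≐ S,  Y2 ≐ h(Y).
Bind P := 7; substituting into the one remaining equation that mentions P gives: tup(one, Z, R) ≐ tup(Y, 7, 4).
Bind Z := S; substituting into the one remaining equation that mentions Z gives: tup(one, S, R) ≐ tup(Y, 7, 4).
Bind Y2 := h(Y); no other remaining equation mentions Y2.
Decompose tup/3: one ≐ Y,  S ≐ 7,  R ≐ 4.
Bind Y := one; no other remaining equation mentions Y. Substituting into the earlier binding gives Y2 := h(one).
Bind S := 7; no other remaining equation mentions S. Substituting into the earlier binding gives Z := 7.
Bind R := 4.
MGU = { P := 7, Z := 7, Y2 := h(one), Y := one, S := 7, R := 4 }, so Y2 := h(one).

h(one)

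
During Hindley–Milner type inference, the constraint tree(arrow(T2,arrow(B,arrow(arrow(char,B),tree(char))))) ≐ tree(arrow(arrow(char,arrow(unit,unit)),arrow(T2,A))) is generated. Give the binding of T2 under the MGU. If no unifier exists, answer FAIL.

arrow(char,arrow(unit,unit))

Decompose tree/1: arrow(T2,arrow(B,arrow(arrow(char,B),tree(char)))) ≐ arrow(arrow(char,arrow(unit,unit)),arrow(T2,A)).
Decompose arrow/2: T2 ≐ arrow(char,arrow(unit,unit)),  arrow(B,arrow(arrow(char,B),tree(char))) ≐ arrow(T2,A).
Bind T2 := arrow(char,arrow(unit,unit)); substituting into the remaining equation gives: arrow(B,arrow(arrow(char,B),tree(char))) ≐ arrow(arrow(char,arrow(unit,unit)),A).
Decompose arrow/2: B ≐ arrow(char,arrow(unit,unit)),  arrow(arrow(char,B),tree(char)) ≐ A.
Bind B := arrow(char,arrow(unit,unit)); substituting into the remaining equation gives: arrow(arrow(char,arrow(char,arrow(unit,unit))),tree(char)) ≐ A.
Bind A := arrow(arrow(char,arrow(char,arrow(unit,unit))),tree(char)).
MGU = { T2 ↦ arrow(char,arrow(unit,unit)), B ↦ arrow(char,arrow(unit,unit)), A ↦ arrow(arrow(char,arrow(char,arrow(unit,unit))),tree(char)) }, so T2 ↦ arrow(char,arrow(unit,unit)).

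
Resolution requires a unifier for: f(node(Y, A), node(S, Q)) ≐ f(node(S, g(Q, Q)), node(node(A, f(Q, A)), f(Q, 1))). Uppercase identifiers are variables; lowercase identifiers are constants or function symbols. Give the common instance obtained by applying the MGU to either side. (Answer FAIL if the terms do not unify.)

Decompose f/2: node(Y, A) ≐ node(S, g(Q, Q)),  node(S, Q) ≐ node(node(A, f(Q, A)), f(Q, 1)).
Decompose node/2: Y ≐ S,  A ≐ g(Q, Q).
Bind Y := S; no other remaining equation mentions Y.
Bind A := g(Q, Q); substituting into the remaining equation gives: node(S, Q) ≐ node(node(g(Q, Q), f(Q, g(Q, Q))), f(Q, 1)).
Decompose node/2: S ≐ node(g(Q, Q), f(Q, g(Q, Q))),  Q ≐ f(Q, 1).
Bind S := node(g(Q, Q), f(Q, g(Q, Q))); no other remaining equation mentions S. Substituting into the earlier binding gives Y := node(g(Q, Q), f(Q, g(Q, Q))).
Occurs check fails: Q occurs in f(Q, 1); the equation Q ≐ f(Q, 1) has no finite solution.

FAIL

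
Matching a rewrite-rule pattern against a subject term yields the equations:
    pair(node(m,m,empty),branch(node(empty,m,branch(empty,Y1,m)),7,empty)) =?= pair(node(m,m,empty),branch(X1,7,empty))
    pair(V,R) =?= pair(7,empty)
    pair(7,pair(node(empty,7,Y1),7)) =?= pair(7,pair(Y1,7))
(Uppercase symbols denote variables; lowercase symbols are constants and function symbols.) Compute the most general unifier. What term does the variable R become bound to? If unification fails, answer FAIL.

Decompose pair/2: node(m,m,empty) =?= node(m,m,empty),  branch(node(empty,m,branch(empty,Y1,m)),7,empty) =?= branch(X1,7,empty).
Delete trivial equation node(m,m,empty) =?= node(m,m,empty).
Decompose branch/3: node(empty,m,branch(empty,Y1,m)) =?= X1,  7 =?= 7,  empty =?= empty.
Bind X1 := node(empty,m,branch(empty,Y1,m)); no other remaining equation mentions X1.
Delete trivial equation 7 =?= 7.
Delete trivial equation empty =?= empty.
Decompose pair/2: V =?= 7,  R =?= empty.
Bind V := 7; no other remaining equation mentions V.
Bind R := empty; no other remaining equation mentions R.
Decompose pair/2: 7 =?= 7,  pair(node(empty,7,Y1),7) =?= pair(Y1,7).
Delete trivial equation 7 =?= 7.
Decompose pair/2: node(empty,7,Y1) =?= Y1,  7 =?= 7.
Occurs check fails: Y1 occurs in node(empty,7,Y1); the equation Y1 =?= node(empty,7,Y1) has no finite solution.

FAIL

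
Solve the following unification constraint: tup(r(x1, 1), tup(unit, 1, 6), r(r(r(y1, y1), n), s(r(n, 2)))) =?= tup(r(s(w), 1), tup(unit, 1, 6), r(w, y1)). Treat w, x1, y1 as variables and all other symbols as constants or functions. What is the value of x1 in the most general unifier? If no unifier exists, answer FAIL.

Decompose tup/3: r(x1, 1) =?= r(s(w), 1),  tup(unit, 1, 6) =?= tup(unit, 1, 6),  r(r(r(y1, y1), n), s(r(n, 2))) =?= r(w, y1).
Decompose r/2: x1 =?= s(w),  1 =?= 1.
Bind x1 := s(w); no other remaining equation mentions x1.
Delete trivial equation 1 =?= 1.
Delete trivial equation tup(unit, 1, 6) =?= tup(unit, 1, 6).
Decompose r/2: r(r(y1, y1), n) =?= w,  s(r(n, 2)) =?= y1.
Bind w := r(r(y1, y1), n); no other remaining equation mentions w. Substituting into the earlier binding gives x1 := s(r(r(y1, y1), n)).
Bind y1 := s(r(n, 2)). Substituting into the earlier bindings gives x1 := s(r(r(s(r(n, 2)), s(r(n, 2))), n)), w := r(r(s(r(n, 2)), s(r(n, 2))), n).
MGU = { x1 -> s(r(r(s(r(n, 2)), s(r(n, 2))), n)), w -> r(r(s(r(n, 2)), s(r(n, 2))), n), y1 -> s(r(n, 2)) }, so x1 -> s(r(r(s(r(n, 2)), s(r(n, 2))), n)).

s(r(r(s(r(n, 2)), s(r(n, 2))), n))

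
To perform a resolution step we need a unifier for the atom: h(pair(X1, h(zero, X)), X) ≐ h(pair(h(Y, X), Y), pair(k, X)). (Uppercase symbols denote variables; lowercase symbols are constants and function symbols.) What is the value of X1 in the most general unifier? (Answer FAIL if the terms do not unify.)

Decompose h/2: pair(X1, h(zero, X)) ≐ pair(h(Y, X), Y),  X ≐ pair(k, X).
Decompose pair/2: X1 ≐ h(Y, X),  h(zero, X) ≐ Y.
Bind X1 := h(Y, X); no other remaining equation mentions X1.
Bind Y := h(zero, X); no other remaining equation mentions Y. Substituting into the earlier binding gives X1 := h(h(zero, X), X).
Occurs check fails: X occurs in pair(k, X); the equation X ≐ pair(k, X) has no finite solution.

FAIL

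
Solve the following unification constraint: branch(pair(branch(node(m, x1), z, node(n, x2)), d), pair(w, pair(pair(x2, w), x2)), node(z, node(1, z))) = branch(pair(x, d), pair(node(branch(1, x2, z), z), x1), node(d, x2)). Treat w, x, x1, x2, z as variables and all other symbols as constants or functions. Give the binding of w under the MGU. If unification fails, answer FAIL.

node(branch(1, node(1, d), d), d)

Decompose branch/3: pair(branch(node(m, x1), z, node(n, x2)), d) = pair(x, d),  pair(w, pair(pair(x2, w), x2)) = pair(node(branch(1, x2, z), z), x1),  node(z, node(1, z)) = node(d, x2).
Decompose pair/2: branch(node(m, x1), z, node(n, x2)) = x,  d = d.
Bind x := branch(node(m, x1), z, node(n, x2)); no other remaining equation mentions x.
Delete trivial equation d = d.
Decompose pair/2: w = node(branch(1, x2, z), z),  pair(pair(x2, w), x2) = x1.
Bind w := node(branch(1, x2, z), z); substituting into the one remaining equation that mentions w gives: pair(pair(x2, node(branch(1, x2, z), z)), x2) = x1.
Bind x1 := pair(pair(x2, node(branch(1, x2, z), z)), x2); no other remaining equation mentions x1. Substituting into the earlier binding gives x := branch(node(m, pair(pair(x2, node(branch(1, x2, z), z)), x2)), z, node(n, x2)).
Decompose node/2: z = d,  node(1, z) = x2.
Bind z := d; substituting into the remaining equation gives: node(1, d) = x2. Substituting into the earlier bindings gives x := branch(node(m, pair(pair(x2, node(branch(1, x2, d), d)), x2)), d, node(n, x2)), w := node(branch(1, x2, d), d), x1 := pair(pair(x2, node(branch(1, x2, d), d)), x2).
Bind x2 := node(1, d). Substituting into the earlier bindings gives x := branch(node(m, pair(pair(node(1, d), node(branch(1, node(1, d), d), d)), node(1, d))), d, node(n, node(1, d))), w := node(branch(1, node(1, d), d), d), x1 := pair(pair(node(1, d), node(branch(1, node(1, d), d), d)), node(1, d)).
MGU = { x -> branch(node(m, pair(pair(node(1, d), node(branch(1, node(1, d), d), d)), node(1, d))), d, node(n, node(1, d))), w -> node(branch(1, node(1, d), d), d), x1 -> pair(pair(node(1, d), node(branch(1, node(1, d), d), d)), node(1, d)), z -> d, x2 -> node(1, d) }, so w -> node(branch(1, node(1, d), d), d).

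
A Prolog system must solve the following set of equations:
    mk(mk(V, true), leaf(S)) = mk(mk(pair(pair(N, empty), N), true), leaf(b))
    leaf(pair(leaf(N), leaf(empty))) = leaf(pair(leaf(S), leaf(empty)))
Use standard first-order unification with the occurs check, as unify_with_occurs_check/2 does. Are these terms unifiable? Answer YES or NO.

Decompose mk/2: mk(V, true) = mk(pair(pair(N, empty), N), true),  leaf(S) = leaf(b).
Decompose mk/2: V = pair(pair(N, empty), N),  true = true.
Bind V := pair(pair(N, empty), N); no other remaining equation mentions V.
Delete trivial equation true = true.
Decompose leaf/1: S = b.
Bind S := b; substituting into the remaining equation gives: leaf(pair(leaf(N), leaf(empty))) = leaf(pair(leaf(b), leaf(empty))).
Decompose leaf/1: pair(leaf(N), leaf(empty)) = pair(leaf(b), leaf(empty)).
Decompose pair/2: leaf(N) = leaf(b),  leaf(empty) = leaf(empty).
Decompose leaf/1: N = b.
Bind N := b; no other remaining equation mentions N. Substituting into the earlier binding gives V := pair(pair(b, empty), b).
Delete trivial equation leaf(empty) = leaf(empty).
No equations remain and no clash or occurs-check failure arose, so a unifier exists.

YES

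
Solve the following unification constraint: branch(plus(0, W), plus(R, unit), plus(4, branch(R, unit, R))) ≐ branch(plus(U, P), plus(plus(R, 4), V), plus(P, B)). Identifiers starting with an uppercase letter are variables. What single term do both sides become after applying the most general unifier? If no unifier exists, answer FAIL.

FAIL

Decompose branch/3: plus(0, W) ≐ plus(U, P),  plus(R, unit) ≐ plus(plus(R, 4), V),  plus(4, branch(R, unit, R)) ≐ plus(P, B).
Decompose plus/2: 0 ≐ U,  W ≐ P.
Bind U := 0; no other remaining equation mentions U.
Bind W := P; no other remaining equation mentions W.
Decompose plus/2: R ≐ plus(R, 4),  unit ≐ V.
Occurs check fails: R occurs in plus(R, 4); the equation R ≐ plus(R, 4) has no finite solution.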